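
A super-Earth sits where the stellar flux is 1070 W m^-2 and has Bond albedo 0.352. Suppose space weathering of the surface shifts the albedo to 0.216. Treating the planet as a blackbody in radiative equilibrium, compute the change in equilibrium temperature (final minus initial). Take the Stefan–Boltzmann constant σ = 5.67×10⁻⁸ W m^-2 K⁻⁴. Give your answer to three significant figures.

11.5 kelvin

Initial: T₁ = [S(1−0.352)/(4σ)]^(1/4) = 235.1 K.
After:  T₂ = [1070·0.784/(4σ)]^(1/4) = 246.6 K.
Change: 246.6 − 235.1 = 11.47 K.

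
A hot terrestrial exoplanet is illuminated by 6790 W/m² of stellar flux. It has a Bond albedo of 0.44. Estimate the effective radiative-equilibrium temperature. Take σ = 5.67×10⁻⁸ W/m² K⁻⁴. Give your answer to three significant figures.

The planet absorbs (1−α)S over its disc πR² and re-emits over 4πR², so the mean absorbed flux is (1−0.44)·6790/4 = 950.6 W/m².
Balancing against σT⁴: T = (950.6/5.67×10⁻⁸)^(1/4) = 359.8 K.

360 kelvin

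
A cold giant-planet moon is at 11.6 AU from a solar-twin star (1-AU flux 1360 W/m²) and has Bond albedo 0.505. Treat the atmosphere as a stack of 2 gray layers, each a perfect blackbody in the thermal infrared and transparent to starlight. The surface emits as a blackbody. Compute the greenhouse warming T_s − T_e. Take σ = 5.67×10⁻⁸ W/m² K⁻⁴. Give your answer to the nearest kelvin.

Irradiance scales as 1/d², so S = 1360 W/m² × (1/11.6)² = 10.11 W/m².
OLR = S(1−α)/4 = 1.251 W/m²; the top layer radiates at T_e = 68.53 K.
Surface: T_s = (3)^¼·T_e = 90.19 K.
Warming: T_s − T_e = 21.66 K.

22 K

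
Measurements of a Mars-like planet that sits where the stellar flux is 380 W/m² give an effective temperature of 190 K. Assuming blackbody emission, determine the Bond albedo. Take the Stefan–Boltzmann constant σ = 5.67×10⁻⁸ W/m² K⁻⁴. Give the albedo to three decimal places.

From σT⁴ = S(1−α)/4 we invert for α: 1−α = 4σT⁴/S.
4σT⁴ = 4·5.67×10⁻⁸·(190)⁴ = 295.6 W/m².
1−α = 295.6/380.0 = 0.7778, so α = 0.2222.

0.222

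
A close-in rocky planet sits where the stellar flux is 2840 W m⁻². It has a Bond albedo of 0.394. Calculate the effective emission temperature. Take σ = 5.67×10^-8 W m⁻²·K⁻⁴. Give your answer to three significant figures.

295 K

Absorbed flux (global mean): S(1−α)/4 = 2840·0.606/4 = 430.3 W m⁻².
In equilibrium σT⁴ equals this, so T = 295.1 K.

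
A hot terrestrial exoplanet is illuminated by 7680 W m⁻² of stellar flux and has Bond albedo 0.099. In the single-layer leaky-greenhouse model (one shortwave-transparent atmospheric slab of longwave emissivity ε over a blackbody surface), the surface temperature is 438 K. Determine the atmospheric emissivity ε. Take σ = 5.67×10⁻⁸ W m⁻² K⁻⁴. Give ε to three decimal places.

Effective temperature: T_e = [S(1−α)/(4σ)]^(1/4) = 417.9 K.
Since (2−ε)/2 = (T_e/T_s)⁴ = 0.8290, ε = 0.3420.

0.342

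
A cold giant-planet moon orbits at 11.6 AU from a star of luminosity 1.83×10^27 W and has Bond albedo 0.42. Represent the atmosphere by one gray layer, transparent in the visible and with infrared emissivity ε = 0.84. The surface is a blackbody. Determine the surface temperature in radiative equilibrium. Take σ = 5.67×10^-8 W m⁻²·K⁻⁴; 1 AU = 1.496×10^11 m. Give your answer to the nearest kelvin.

121 K

Orbital distance: d = 11.6 AU = 1.735×10^12 m.
Flux at the orbit: S = L/(4πd²) = 1.83×10^27/(4π·(1.74×10^12)²) = 48.36 W m⁻².
Effective emission temperature (TOA balance): σT_e⁴ = S(1−α)/4 = 7.012 W m⁻² → T_e = 105.5 K.
For a single slab of emissivity ε, T_s⁴ = 2T_e⁴/(2−ε); thus T_s = 105.5·(1.724)^(1/4) = 120.8 K.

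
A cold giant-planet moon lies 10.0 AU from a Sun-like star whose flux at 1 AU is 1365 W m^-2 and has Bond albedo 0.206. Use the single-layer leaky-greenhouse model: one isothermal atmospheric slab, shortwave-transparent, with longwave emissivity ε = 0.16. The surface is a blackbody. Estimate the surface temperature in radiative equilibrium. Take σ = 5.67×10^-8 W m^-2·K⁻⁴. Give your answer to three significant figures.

84.9 K

By the inverse-square law, S = 1365/10.0² = 13.65 W m^-2.
Effective emission temperature (TOA balance): σT_e⁴ = S(1−α)/4 = 2.710 W m^-2 → T_e = 83.14 K.
Surface balance with a leaky layer gives σT_s⁴ = σT_e⁴·2/(2−ε), so T_s = T_e·[2/(2−0.16)]^(1/4) = 84.89 K.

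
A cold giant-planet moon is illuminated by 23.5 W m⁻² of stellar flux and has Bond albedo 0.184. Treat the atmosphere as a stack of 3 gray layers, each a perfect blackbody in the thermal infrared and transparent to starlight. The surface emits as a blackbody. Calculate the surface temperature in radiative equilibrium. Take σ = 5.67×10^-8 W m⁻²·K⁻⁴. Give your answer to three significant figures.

136 kelvin

Top-of-atmosphere balance: σT_e⁴ = S(1−α)/4 = 4.794 W m⁻² → T_e = 95.89 K.
For an N-layer opaque stack, T_s⁴ = (N+1)T_e⁴, hence T_s = (4)^(1/4)×95.89 K = 135.6 K.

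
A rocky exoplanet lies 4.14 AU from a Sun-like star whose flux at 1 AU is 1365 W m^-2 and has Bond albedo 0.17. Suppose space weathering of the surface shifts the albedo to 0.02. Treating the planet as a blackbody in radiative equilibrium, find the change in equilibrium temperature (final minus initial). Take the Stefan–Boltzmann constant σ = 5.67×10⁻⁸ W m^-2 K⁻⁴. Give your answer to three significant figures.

By the inverse-square law, S = 1365/4.14² = 79.64 W m^-2.
With α = 0.17, T₁ = 130.7 K.
With α = 0.02, T₂ = 136.2 K.
ΔT = T₂ − T₁ = 5.541 K.

5.54 K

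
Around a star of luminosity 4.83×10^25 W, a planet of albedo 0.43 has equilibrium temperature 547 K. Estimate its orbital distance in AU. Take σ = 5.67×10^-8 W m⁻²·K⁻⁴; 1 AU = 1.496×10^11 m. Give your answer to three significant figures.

Required flux: S = 4σT⁴/(1−α) = 35620 W m⁻².
From L = 4πd²S, d = √(4.83×10^25/(4π·35620)) = 1.039×10^10 m = 0.06943 AU.

0.0694 AU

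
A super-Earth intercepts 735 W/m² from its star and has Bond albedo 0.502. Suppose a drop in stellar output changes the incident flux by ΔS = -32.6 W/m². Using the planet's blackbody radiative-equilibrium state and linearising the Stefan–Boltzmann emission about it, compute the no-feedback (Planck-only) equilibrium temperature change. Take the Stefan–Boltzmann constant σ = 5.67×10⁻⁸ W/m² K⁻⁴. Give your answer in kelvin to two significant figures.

-2.2 kelvin

Reference equilibrium: T_e = [S(1−α)/(4σ)]^(1/4) = 200.4 K.
Only a fraction (1−α) is absorbed and it's spread over 4πR², so ΔF = (1−α)ΔS/4 = -4.059 W/m².
The Planck feedback parameter is 4σT_e³ = 1.826 W/m²/K.
ΔT₀ = ΔF/λ_P = -4.059/1.826 = -2.22 K.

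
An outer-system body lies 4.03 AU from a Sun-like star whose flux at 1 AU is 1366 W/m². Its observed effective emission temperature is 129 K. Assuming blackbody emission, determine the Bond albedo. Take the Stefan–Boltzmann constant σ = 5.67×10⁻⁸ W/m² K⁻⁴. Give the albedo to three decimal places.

Irradiance scales as 1/d², so S = 1366 W/m² × (1/4.03)² = 84.11 W/m².
From σT⁴ = S(1−α)/4 we invert for α: 1−α = 4σT⁴/S.
σT⁴ = 15.70 W/m², so 4σT⁴ = 62.81 W/m².
1−α = 62.81/84.11 = 0.7467, so α = 0.2533.

0.253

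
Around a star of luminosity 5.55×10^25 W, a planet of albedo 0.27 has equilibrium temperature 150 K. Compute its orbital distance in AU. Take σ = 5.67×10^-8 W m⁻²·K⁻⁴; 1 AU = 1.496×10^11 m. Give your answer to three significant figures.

1.12 AU

Energy balance gives S = 4σT⁴/(1−α) = 157.3 W m⁻².
From L = 4πd²S, d = √(5.55×10^25/(4π·157.3)) = 1.676×10^11 m = 1.120 AU.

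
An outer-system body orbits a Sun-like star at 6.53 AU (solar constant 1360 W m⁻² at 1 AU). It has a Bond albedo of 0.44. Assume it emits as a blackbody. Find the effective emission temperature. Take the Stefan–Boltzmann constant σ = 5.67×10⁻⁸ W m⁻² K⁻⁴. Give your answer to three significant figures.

Flux at the orbit: S = 1360/(6.53)² = 31.89 W m⁻².
Absorbed flux (global mean): S(1−α)/4 = 31.89·0.56/4 = 4.465 W m⁻².
Balancing against σT⁴: T = (4.465/5.67×10⁻⁸)^(1/4) = 94.20 K.

94.2 K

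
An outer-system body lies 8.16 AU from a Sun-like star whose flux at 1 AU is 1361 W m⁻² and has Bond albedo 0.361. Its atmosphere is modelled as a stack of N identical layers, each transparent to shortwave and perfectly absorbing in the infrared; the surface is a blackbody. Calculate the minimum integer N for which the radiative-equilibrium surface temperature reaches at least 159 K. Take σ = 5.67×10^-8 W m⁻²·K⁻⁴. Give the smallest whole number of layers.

Flux at the orbit: S = 1361/(8.16)² = 20.44 W m⁻².
OLR = S(1−α)/4 = 3.265 W m⁻²; the top layer radiates at T_e = 87.11 K.
Need (N+1)T_e⁴ ≥ T_s⁴, i.e. N+1 ≥ (159/87.11)⁴ = 11.098.
Rounding up, N = 11.

11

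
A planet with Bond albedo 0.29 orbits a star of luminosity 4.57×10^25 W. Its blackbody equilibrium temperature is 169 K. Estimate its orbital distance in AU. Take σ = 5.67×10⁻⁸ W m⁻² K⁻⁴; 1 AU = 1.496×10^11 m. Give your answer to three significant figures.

The flux needed for this T is 4σT⁴/(1−0.29) = 260.6 W m⁻².
Then d = [L/(4πS)]^(1/2) = 1.181×10^11 m, i.e. 0.7897 AU.

0.790 AU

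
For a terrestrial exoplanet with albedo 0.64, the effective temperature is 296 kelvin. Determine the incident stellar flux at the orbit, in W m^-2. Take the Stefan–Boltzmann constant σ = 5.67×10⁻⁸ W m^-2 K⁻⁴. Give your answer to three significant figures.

4840 W m^-2

From S(1−α)/4 = σT⁴: S = 4σT⁴/(1−α).
The emitted flux is σT⁴ = 435.3 W m^-2.
So S = 4×435.3/(1−0.64) = 4836 W m^-2.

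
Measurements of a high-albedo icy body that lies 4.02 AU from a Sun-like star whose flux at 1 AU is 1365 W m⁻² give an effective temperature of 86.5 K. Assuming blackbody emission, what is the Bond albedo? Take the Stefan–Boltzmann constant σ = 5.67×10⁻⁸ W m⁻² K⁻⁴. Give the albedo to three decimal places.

0.850

Flux at the orbit: S = 1365/(4.02)² = 84.47 W m⁻².
Rearranging the radiative balance, α = 1 − 4σT⁴/S.
4σT⁴ = 4·5.67×10⁻⁸·(86.5)⁴ = 12.70 W m⁻².
1−α = 12.70/84.47 = 0.1503, so α = 0.8497.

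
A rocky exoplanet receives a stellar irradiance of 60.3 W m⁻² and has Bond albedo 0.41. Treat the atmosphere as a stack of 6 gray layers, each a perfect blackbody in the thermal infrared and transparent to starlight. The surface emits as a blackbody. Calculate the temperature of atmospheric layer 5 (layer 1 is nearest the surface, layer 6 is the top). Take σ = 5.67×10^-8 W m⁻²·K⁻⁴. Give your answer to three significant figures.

133 kelvin

OLR = S(1−α)/4 = 8.894 W m⁻²; the top layer radiates at T_e = 111.9 K.
The net upward flux σT_e⁴ is constant between every pair of levels, so T_k⁴ = (N+1−k)T_e⁴.
T_5 = (2)^(1/4)·111.9 = 133.1 K.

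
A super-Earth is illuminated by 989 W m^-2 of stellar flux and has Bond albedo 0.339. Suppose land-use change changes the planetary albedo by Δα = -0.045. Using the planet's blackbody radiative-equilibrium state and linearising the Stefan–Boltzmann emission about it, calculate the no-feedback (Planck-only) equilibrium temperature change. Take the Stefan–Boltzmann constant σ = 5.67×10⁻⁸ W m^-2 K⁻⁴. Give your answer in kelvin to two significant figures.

Reference equilibrium: T_e = [S(1−α)/(4σ)]^(1/4) = 231.7 K.
TOA radiative forcing: ΔF = −S·Δα/4 = −989.0·(-0.045)/4 = 11.13 W m^-2.
Linearising σT⁴ gives d(σT⁴)/dT = 4σT_e³ = 2.821 W m^-2 per K.
ΔT₀ = ΔF/λ_P = 11.13/2.821 = 3.94 K.

3.9 kelvin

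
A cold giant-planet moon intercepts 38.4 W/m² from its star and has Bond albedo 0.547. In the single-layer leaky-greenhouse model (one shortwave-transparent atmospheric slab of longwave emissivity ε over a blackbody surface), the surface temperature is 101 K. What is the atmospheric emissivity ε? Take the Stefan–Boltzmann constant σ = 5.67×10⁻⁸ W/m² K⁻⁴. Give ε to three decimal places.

0.526

Effective temperature: T_e = [S(1−α)/(4σ)]^(1/4) = 93.58 K.
T_s⁴ = T_e⁴·2/(2−ε) → ε = 2 − 2(T_e/T_s)⁴ = 2 − 2·(93.58/101)⁴ = 0.5259.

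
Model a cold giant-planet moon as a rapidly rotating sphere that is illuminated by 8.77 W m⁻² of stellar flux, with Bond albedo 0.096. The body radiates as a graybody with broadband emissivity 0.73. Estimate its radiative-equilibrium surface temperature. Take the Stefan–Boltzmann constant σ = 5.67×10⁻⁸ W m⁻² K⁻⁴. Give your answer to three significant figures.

Averaging over the sphere, the absorbed flux is S(1−α)/4 = 1.982 W m⁻².
Equating to εσT⁴ with ε = 0.73: T = (1.982/0.73σ)^(1/4) = 83.19 K.

83.2 kelvin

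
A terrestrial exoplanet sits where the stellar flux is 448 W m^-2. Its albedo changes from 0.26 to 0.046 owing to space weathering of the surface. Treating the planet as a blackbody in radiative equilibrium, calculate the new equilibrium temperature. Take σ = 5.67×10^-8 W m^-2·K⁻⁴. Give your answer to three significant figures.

New equilibrium: T₂ = [(1−0.046)·448.0/(4σ)]^(1/4) = 208.4 K.

208 kelvin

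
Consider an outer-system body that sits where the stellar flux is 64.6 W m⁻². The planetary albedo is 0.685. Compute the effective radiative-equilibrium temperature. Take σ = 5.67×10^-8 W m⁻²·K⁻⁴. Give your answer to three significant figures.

97.3 kelvin

Absorbed flux (global mean): S(1−α)/4 = 64.60·0.315/4 = 5.087 W m⁻².
In equilibrium σT⁴ equals this, so T = 97.33 K.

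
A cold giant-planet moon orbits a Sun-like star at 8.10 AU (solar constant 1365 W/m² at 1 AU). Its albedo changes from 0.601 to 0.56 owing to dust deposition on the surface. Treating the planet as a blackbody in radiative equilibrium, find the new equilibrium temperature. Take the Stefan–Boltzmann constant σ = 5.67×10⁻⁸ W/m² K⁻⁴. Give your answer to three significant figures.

Irradiance scales as 1/d², so S = 1365 W/m² × (1/8.10)² = 20.80 W/m².
T₂ = [S(1−α₂)/(4σ)]^(1/4) = [20.80·0.44/(4σ)]^(1/4) = 79.71 K.

79.7 K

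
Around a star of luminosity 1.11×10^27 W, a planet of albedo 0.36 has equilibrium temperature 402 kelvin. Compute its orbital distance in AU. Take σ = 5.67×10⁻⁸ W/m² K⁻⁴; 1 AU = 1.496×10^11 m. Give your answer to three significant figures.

Required flux: S = 4σT⁴/(1−α) = 9255 W/m².
Then d = [L/(4πS)]^(1/2) = 9.770×10^10 m, i.e. 0.6530 AU.

0.653 AU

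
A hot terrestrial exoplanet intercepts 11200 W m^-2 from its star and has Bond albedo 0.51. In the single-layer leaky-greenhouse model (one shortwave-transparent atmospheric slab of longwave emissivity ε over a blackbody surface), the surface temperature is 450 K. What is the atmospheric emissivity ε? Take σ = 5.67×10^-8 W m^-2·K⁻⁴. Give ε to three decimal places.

0.820

TOA balance gives T_e = 394.4 K.
T_s⁴ = T_e⁴·2/(2−ε) → ε = 2 − 2(T_e/T_s)⁴ = 2 − 2·(394.4/450)⁴ = 0.8198.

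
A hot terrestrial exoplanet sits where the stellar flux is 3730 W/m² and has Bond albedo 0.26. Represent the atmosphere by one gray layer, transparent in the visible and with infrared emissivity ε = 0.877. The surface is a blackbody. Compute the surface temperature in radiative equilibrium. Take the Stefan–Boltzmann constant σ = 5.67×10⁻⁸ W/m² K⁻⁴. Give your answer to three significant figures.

384 K

Effective emission temperature (TOA balance): σT_e⁴ = S(1−α)/4 = 690.0 W/m² → T_e = 332.1 K.
For a single slab of emissivity ε, T_s⁴ = 2T_e⁴/(2−ε); thus T_s = 332.1·(1.781)^(1/4) = 383.7 K.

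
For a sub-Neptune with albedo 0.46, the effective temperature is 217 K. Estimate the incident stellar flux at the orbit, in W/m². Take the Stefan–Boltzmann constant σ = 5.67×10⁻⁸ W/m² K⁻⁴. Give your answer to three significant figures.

Invert the energy balance for S: S = 4σT⁴/(1−α).
The emitted flux is σT⁴ = 125.7 W/m².
S = 4·125.7/0.54 = 931.3 W/m².

931 W/m²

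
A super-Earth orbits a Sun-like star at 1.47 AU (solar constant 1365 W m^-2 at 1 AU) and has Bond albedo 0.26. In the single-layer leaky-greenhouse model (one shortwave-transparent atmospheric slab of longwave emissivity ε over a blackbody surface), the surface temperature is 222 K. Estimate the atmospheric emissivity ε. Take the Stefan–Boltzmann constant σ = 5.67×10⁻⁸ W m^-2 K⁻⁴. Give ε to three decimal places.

0.303

Irradiance scales as 1/d², so S = 1365 W m^-2 × (1/1.47)² = 631.7 W m^-2.
TOA balance gives T_e = 213.1 K.
Inverting T_s⁴ = 2T_e⁴/(2−ε): (T_e/T_s)⁴ = 0.8485, so ε = 2(1 − 0.8485) = 0.3029.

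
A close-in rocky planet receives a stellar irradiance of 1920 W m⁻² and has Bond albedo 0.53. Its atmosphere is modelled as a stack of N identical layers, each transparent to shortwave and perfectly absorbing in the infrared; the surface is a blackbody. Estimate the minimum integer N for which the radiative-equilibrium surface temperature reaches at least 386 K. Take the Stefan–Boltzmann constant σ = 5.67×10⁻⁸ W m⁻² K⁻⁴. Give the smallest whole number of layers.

5

Top-of-atmosphere balance: σT_e⁴ = S(1−α)/4 = 225.6 W m⁻² → T_e = 251.2 K.
Since T_s⁴ = (N+1)T_e⁴, we need N ≥ (T_s/T_e)⁴ − 1 = 4.579.
The minimum whole number is N = 5.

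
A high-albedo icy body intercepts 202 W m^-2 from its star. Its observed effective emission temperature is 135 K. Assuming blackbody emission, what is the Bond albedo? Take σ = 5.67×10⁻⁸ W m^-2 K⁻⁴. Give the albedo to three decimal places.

0.627

Rearranging the radiative balance, α = 1 − 4σT⁴/S.
σT⁴ = 18.83 W m^-2, so 4σT⁴ = 75.33 W m^-2.
Hence α = 1 − 75.33/202.0 = 0.6271.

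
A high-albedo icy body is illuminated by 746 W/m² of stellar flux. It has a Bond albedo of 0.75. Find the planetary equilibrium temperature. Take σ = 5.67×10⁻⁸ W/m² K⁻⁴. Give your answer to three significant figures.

169 K

Averaging over the sphere, the absorbed flux is S(1−α)/4 = 46.62 W/m².
Set σT⁴ = 46.62 → T = (46.62/σ)^(1/4) = 169.3 K.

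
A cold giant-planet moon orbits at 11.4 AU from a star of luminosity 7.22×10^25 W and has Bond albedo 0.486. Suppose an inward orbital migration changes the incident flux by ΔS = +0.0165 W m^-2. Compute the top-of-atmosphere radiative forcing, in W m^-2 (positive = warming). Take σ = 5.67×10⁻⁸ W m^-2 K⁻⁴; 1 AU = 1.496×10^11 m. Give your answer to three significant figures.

0.00212 W m^-2

d = 11.4 × 1.496×10^11 m = 1.705×10^12 m.
S = L/(4πd²) = 1.975 W m^-2.
Only a fraction (1−α) is absorbed and it's spread over 4πR², so ΔF = (1−α)ΔS/4 = 0.002120 W m^-2.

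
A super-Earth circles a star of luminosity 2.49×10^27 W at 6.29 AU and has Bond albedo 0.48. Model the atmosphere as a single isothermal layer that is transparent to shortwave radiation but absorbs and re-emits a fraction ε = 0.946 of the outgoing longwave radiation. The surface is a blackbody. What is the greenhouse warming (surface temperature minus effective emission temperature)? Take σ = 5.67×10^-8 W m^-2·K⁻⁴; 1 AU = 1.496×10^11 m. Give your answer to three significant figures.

26.1 K

d = 6.29 × 1.496×10^11 m = 9.410×10^11 m.
Flux at the orbit: S = L/(4πd²) = 2.49×10^27/(4π·(9.41×10^11)²) = 223.8 W m^-2.
The planet radiates to space at T_e = [S(1−α)/(4σ)]^(1/4) = 150.5 K.
For a single slab of emissivity ε, T_s⁴ = 2T_e⁴/(2−ε); thus T_s = 150.5·(1.898)^(1/4) = 176.6 K.
Greenhouse warming: T_s − T_e = 26.14 K.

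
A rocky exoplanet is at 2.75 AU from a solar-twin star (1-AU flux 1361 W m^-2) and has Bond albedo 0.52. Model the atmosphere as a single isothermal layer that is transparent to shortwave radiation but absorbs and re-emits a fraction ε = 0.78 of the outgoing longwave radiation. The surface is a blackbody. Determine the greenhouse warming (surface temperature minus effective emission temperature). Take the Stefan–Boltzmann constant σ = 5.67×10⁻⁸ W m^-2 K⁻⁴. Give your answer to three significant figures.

18.4 kelvin

By the inverse-square law, S = 1361/2.75² = 180.0 W m^-2.
The planet radiates to space at T_e = [S(1−α)/(4σ)]^(1/4) = 139.7 K.
For a single slab of emissivity ε, T_s⁴ = 2T_e⁴/(2−ε); thus T_s = 139.7·(1.639)^(1/4) = 158.1 K.
Greenhouse warming: T_s − T_e = 18.38 K.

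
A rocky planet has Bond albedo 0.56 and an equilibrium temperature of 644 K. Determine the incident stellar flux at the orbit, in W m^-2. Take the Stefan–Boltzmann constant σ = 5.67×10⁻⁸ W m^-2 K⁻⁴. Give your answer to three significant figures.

Invert the energy balance for S: S = 4σT⁴/(1−α).
σT⁴ = 5.67×10⁻⁸·(644)⁴ = 9753 W m^-2.
So S = 4×9753/(1−0.56) = 88660 W m^-2.

88700 W m^-2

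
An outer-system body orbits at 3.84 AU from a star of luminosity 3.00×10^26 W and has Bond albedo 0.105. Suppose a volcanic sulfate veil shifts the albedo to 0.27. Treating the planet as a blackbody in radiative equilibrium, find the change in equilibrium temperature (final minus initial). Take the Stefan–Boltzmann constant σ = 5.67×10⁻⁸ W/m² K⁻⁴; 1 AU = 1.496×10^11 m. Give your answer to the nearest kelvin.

-6 K

d = 3.84 × 1.496×10^11 m = 5.745×10^11 m.
Flux at the orbit: S = L/(4πd²) = 3.00×10^26/(4π·(5.74×10^11)²) = 72.34 W/m².
With α = 0.105, T₁ = 130.0 K.
Final:   T₂ = [S(1−0.27)/(4σ)]^(1/4) = 123.5 K.
ΔT = T₂ − T₁ = -6.456 K.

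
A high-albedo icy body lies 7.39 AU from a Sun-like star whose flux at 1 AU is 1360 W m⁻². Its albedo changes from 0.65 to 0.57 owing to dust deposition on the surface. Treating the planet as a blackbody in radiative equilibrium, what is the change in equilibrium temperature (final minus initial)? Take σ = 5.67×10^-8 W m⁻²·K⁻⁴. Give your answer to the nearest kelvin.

4 K

Flux at the orbit: S = 1360/(7.39)² = 24.90 W m⁻².
Before: T₁ = [24.90·0.35/(4σ)]^(1/4) = 78.74 K.
Final:   T₂ = [S(1−0.57)/(4σ)]^(1/4) = 82.89 K.
Change: 82.89 − 78.74 = 4.158 K.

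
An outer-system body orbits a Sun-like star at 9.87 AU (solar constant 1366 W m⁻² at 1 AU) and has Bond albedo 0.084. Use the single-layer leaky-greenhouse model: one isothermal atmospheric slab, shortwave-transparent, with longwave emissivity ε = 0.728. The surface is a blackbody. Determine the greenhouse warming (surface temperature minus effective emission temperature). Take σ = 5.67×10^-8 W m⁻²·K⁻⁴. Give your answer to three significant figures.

Irradiance scales as 1/d², so S = 1366 W m⁻² × (1/9.87)² = 14.02 W m⁻².
The planet radiates to space at T_e = [S(1−α)/(4σ)]^(1/4) = 86.75 K.
Surface balance with a leaky layer gives σT_s⁴ = σT_e⁴·2/(2−ε), so T_s = T_e·[2/(2−0.728)]^(1/4) = 97.14 K.
The atmosphere warms the surface by 10.39 K.

10.4 K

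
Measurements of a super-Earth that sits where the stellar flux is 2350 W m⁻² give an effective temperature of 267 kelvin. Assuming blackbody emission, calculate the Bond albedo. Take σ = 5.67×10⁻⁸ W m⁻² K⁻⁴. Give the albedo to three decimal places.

Energy balance: S(1−α)/4 = σT⁴, so 1−α = 4σT⁴/S.
σT⁴ = 288.2 W m⁻², so 4σT⁴ = 1153 W m⁻².
1−α = 1153/2350 = 0.4905, so α = 0.5095.

0.510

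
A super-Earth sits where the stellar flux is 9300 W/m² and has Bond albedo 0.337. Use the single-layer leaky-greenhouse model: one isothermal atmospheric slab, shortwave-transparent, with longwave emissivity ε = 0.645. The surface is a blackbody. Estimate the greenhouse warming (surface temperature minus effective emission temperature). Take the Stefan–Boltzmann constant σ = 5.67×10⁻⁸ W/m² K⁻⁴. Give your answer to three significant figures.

41.5 K

Effective emission temperature (TOA balance): σT_e⁴ = S(1−α)/4 = 1541 W/m² → T_e = 406.1 K.
For a single slab of emissivity ε, T_s⁴ = 2T_e⁴/(2−ε); thus T_s = 406.1·(1.476)^(1/4) = 447.6 K.
The atmosphere warms the surface by 41.51 K.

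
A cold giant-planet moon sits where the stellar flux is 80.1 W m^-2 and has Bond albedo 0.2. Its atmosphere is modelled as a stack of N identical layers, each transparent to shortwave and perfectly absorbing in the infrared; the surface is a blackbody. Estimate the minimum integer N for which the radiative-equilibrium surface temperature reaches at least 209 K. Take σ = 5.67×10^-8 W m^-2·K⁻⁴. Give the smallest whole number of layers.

6

OLR = S(1−α)/4 = 16.02 W m^-2; the top layer radiates at T_e = 129.6 K.
Need (N+1)T_e⁴ ≥ T_s⁴, i.e. N+1 ≥ (209/129.6)⁴ = 6.753.
So N ≥ 5.753; the smallest integer is N = 6.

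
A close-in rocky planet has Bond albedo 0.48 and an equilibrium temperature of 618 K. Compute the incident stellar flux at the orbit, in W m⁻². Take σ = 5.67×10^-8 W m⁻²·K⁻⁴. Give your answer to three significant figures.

Invert the energy balance for S: S = 4σT⁴/(1−α).
The emitted flux is σT⁴ = 8271 W m⁻².
So S = 4×8271/(1−0.48) = 63620 W m⁻².

63600 W m⁻²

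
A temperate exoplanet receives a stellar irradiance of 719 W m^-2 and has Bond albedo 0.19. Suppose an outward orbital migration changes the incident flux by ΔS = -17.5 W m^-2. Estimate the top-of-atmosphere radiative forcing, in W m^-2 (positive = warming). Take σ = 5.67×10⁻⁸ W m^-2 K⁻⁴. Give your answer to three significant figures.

-3.54 W m^-2

ΔF = Δ[S(1−α)]/4 = (1−0.19)·-17.5/4 = -3.544 W m^-2.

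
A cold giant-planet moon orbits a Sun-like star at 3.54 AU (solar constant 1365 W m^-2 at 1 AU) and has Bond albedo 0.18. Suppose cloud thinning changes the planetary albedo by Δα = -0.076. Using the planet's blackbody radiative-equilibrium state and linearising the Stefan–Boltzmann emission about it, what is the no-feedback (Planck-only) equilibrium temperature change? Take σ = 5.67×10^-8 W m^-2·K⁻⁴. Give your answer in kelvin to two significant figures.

By the inverse-square law, S = 1365/3.54² = 108.9 W m^-2.
The baseline emission temperature is T_e = 140.9 K.
The change in absorbed flux is Δ[S(1−α)/4] = −SΔα/4 = 2.070 W m^-2.
Linearising σT⁴ gives d(σT⁴)/dT = 4σT_e³ = 0.6340 W m^-2 per K.
Hence the no-feedback warming is ΔF/(4σT_e³) = 3.26 K.

3.3 K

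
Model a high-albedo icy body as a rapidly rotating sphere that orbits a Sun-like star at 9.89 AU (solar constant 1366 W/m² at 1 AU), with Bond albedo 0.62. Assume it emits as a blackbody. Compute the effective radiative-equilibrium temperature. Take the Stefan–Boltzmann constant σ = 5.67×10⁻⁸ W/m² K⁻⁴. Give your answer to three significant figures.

69.6 kelvin

Flux at the orbit: S = 1366/(9.89)² = 13.97 W/m².
Absorbed flux (global mean): S(1−α)/4 = 13.97·0.38/4 = 1.327 W/m².
Balancing against σT⁴: T = (1.327/5.67×10⁻⁸)^(1/4) = 69.55 K.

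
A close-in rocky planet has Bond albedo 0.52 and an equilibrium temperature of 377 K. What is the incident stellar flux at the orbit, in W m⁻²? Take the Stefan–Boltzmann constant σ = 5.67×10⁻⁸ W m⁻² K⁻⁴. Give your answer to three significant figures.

9540 W m⁻²

From S(1−α)/4 = σT⁴: S = 4σT⁴/(1−α).
The emitted flux is σT⁴ = 1145 W m⁻².
So S = 4×1145/(1−0.52) = 9545 W m⁻².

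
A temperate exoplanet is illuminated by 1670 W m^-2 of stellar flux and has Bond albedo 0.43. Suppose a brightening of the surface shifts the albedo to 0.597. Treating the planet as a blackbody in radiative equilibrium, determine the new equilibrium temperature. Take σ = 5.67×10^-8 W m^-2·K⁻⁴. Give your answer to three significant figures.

233 K

T₂ = [S(1−α₂)/(4σ)]^(1/4) = [1670·0.403/(4σ)]^(1/4) = 233.4 K.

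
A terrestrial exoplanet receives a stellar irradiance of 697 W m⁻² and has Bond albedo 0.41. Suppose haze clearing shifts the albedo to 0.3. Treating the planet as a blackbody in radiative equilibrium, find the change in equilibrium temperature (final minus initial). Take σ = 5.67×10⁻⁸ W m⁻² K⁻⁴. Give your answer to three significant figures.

9.01 K

Initial: T₁ = [S(1−0.41)/(4σ)]^(1/4) = 206.4 K.
Final:   T₂ = [S(1−0.3)/(4σ)]^(1/4) = 215.4 K.
ΔT = T₂ − T₁ = 9.011 K.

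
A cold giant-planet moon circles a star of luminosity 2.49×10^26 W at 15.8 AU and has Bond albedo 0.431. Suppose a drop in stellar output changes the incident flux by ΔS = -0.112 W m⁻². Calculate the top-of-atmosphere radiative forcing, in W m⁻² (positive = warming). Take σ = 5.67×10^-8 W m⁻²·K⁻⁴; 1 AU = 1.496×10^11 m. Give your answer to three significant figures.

-0.0159 W m⁻²

Orbital distance: d = 15.8 AU = 2.364×10^12 m.
Spreading L over a sphere of radius d: S = 2.49×10^26/(4π·2.36×10^12²) = 3.547 W m⁻².
ΔF = Δ[S(1−α)]/4 = (1−0.431)·-0.112/4 = -0.01593 W m⁻².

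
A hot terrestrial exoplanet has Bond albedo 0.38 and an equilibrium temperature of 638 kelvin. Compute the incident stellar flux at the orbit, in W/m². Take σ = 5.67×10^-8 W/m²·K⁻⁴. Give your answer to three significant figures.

Invert the energy balance for S: S = 4σT⁴/(1−α).
σT⁴ = 5.67×10⁻⁸·(638)⁴ = 9394 W/m².
S = 4·9394/0.62 = 60610 W/m².

60600 W/m²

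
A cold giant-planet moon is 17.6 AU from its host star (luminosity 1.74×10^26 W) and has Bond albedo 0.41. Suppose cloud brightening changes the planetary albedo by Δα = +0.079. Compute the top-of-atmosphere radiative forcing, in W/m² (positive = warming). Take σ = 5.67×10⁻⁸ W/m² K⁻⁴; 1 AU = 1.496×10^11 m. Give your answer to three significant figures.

-0.0394 W/m²

d = 17.6 × 1.496×10^11 m = 2.633×10^12 m.
Flux at the orbit: S = L/(4πd²) = 1.74×10^26/(4π·(2.63×10^12)²) = 1.997 W/m².
The change in absorbed flux is Δ[S(1−α)/4] = −SΔα/4 = -0.03945 W/m².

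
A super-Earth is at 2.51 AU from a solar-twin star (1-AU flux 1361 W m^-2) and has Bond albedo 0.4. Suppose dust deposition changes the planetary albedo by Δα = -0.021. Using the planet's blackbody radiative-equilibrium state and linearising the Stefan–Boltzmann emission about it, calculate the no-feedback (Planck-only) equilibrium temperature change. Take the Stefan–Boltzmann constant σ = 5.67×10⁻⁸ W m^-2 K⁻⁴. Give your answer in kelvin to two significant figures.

Flux at the orbit: S = 1361/(2.51)² = 216.0 W m^-2.
The baseline emission temperature is T_e = 154.6 K.
The change in absorbed flux is Δ[S(1−α)/4] = −SΔα/4 = 1.134 W m^-2.
The Planck feedback parameter is 4σT_e³ = 0.8383 W m^-2/K.
Hence the no-feedback warming is ΔF/(4σT_e³) = 1.35 K.

1.4 K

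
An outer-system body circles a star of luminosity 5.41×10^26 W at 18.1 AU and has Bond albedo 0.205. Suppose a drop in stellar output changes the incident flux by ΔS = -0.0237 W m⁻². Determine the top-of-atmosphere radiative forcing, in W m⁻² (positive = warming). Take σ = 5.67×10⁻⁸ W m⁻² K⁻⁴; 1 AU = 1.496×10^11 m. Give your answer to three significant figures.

-0.00471 W m⁻²

d = 18.1 × 1.496×10^11 m = 2.708×10^12 m.
S = L/(4πd²) = 5.872 W m⁻².
Only a fraction (1−α) is absorbed and it's spread over 4πR², so ΔF = (1−α)ΔS/4 = -0.004710 W m⁻².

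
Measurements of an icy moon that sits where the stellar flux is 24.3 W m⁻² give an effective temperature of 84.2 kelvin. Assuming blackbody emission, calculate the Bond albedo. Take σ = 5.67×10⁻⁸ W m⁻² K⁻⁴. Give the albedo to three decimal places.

Energy balance: S(1−α)/4 = σT⁴, so 1−α = 4σT⁴/S.
4σT⁴ = 4·5.67×10⁻⁸·(84.2)⁴ = 11.40 W m⁻².
1−α = 11.40/24.30 = 0.4691, so α = 0.5309.

0.531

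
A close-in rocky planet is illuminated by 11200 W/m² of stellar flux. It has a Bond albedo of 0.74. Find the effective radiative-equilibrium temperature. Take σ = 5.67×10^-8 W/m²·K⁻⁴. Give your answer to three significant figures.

The planet absorbs (1−α)S over its disc πR² and re-emits over 4πR², so the mean absorbed flux is (1−0.74)·11200/4 = 728.0 W/m².
In equilibrium σT⁴ equals this, so T = 336.6 K.

337 kelvin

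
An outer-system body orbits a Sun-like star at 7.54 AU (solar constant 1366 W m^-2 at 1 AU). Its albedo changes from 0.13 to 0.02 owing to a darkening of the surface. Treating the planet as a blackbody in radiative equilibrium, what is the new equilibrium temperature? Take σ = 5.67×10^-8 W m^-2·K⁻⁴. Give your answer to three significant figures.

By the inverse-square law, S = 1366/7.54² = 24.03 W m^-2.
With the new albedo, S(1−α₂)/4 = 5.887 W m^-2, so T₂ = 100.9 K.

101 kelvin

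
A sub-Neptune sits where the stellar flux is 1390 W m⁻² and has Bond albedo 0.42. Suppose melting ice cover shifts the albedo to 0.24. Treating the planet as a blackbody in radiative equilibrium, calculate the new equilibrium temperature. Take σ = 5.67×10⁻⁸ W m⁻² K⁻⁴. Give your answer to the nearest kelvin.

New equilibrium: T₂ = [(1−0.24)·1390/(4σ)]^(1/4) = 261.2 K.

261 K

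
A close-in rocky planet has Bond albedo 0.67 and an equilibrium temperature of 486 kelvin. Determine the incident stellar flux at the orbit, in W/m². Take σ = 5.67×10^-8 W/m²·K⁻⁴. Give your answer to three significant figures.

From S(1−α)/4 = σT⁴: S = 4σT⁴/(1−α).
σT⁴ = 5.67×10⁻⁸·(486)⁴ = 3163 W/m².
So S = 4×3163/(1−0.67) = 38340 W/m².

38300 W/m²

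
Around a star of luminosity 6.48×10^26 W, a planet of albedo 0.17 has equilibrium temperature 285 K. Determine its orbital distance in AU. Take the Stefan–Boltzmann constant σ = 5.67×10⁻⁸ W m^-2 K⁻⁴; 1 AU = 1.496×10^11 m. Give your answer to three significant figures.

1.13 AU

Energy balance gives S = 4σT⁴/(1−α) = 1803 W m^-2.
S = L/(4πd²) → d = √(L/4πS) = √(6.48×10^26/(4π·1803)) = 1.691×10^11 m = 1.131 AU.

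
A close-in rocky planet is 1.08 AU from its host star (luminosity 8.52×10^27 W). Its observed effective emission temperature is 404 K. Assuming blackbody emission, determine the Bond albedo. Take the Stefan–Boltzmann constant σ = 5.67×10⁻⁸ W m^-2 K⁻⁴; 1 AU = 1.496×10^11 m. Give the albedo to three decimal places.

0.767

Orbital distance: d = 1.08 AU = 1.616×10^11 m.
Spreading L over a sphere of radius d: S = 8.52×10^27/(4π·1.62×10^11²) = 25970 W m^-2.
Rearranging the radiative balance, α = 1 − 4σT⁴/S.
σT⁴ = 1510 W m^-2, so 4σT⁴ = 6042 W m^-2.
Hence α = 1 − 6042/25970 = 0.7674.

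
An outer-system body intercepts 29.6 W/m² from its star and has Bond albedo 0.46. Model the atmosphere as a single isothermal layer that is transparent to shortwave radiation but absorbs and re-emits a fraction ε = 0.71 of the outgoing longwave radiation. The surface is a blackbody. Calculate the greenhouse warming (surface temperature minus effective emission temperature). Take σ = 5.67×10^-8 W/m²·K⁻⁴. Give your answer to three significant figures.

The planet radiates to space at T_e = [S(1−α)/(4σ)]^(1/4) = 91.62 K.
Surface balance with a leaky layer gives σT_s⁴ = σT_e⁴·2/(2−ε), so T_s = T_e·[2/(2−0.71)]^(1/4) = 102.2 K.
The atmosphere warms the surface by 10.62 K.

10.6 K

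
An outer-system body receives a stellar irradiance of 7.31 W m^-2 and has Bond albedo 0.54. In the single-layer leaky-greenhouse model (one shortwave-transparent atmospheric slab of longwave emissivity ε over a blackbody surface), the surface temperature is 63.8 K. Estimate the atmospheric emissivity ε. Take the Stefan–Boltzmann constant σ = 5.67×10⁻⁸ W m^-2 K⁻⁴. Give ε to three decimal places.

0.210

TOA balance gives T_e = 62.05 K.
T_s⁴ = T_e⁴·2/(2−ε) → ε = 2 − 2(T_e/T_s)⁴ = 2 − 2·(62.05/63.8)⁴ = 0.2103.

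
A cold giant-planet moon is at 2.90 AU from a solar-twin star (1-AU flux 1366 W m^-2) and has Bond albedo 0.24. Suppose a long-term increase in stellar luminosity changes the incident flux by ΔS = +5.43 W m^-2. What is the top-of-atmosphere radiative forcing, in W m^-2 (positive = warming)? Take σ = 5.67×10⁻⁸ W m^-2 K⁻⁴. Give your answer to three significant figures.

Flux at the orbit: S = 1366/(2.90)² = 162.4 W m^-2.
ΔF = Δ[S(1−α)]/4 = (1−0.24)·+5.43/4 = 1.032 W m^-2.

1.03 W m^-2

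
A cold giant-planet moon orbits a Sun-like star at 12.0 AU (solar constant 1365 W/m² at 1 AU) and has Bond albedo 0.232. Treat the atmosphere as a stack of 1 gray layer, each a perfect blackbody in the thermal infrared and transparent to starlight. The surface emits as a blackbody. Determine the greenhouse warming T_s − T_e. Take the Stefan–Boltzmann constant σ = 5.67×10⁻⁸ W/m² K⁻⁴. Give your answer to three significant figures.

14.2 K

Flux at the orbit: S = 1365/(12.0)² = 9.479 W/m².
Top-of-atmosphere balance: σT_e⁴ = S(1−α)/4 = 1.820 W/m² → T_e = 75.27 K.
Surface: T_s = (2)^¼·T_e = 89.51 K.
Warming: T_s − T_e = 14.24 K.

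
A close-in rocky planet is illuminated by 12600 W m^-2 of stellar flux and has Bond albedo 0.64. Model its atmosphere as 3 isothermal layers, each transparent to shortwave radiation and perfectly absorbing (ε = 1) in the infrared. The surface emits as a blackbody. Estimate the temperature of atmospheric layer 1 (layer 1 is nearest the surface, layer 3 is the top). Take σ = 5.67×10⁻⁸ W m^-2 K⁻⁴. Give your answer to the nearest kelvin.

Top-of-atmosphere balance: σT_e⁴ = S(1−α)/4 = 1134 W m^-2 → T_e = 376.1 K.
Each opaque layer satisfies 2T_j⁴ = T_{j−1}⁴ + T_{j+1}⁴, giving T_k⁴ = (N+1−k)T_e⁴.
T_1 = (3)^(1/4)·376.1 = 494.9 K.

495 K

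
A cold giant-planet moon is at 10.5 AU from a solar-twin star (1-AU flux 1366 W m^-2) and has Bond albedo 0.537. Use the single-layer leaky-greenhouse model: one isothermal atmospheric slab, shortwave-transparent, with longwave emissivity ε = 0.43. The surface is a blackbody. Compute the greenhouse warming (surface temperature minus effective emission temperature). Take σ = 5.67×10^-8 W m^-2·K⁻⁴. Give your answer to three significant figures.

4.42 K

Flux at the orbit: S = 1366/(10.5)² = 12.39 W m^-2.
At the top of the atmosphere, σT_e⁴ = S(1−α)/4 = 1.434 W m^-2, giving T_e = 70.92 K.
For a single slab of emissivity ε, T_s⁴ = 2T_e⁴/(2−ε); thus T_s = 70.92·(1.274)^(1/4) = 75.34 K.
T_s − T_e = 75.34 − 70.92 = 4.424 K.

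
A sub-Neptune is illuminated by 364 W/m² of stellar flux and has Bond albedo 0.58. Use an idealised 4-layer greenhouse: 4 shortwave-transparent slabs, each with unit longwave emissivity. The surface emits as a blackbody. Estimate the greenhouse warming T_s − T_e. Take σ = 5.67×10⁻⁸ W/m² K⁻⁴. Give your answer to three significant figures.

The effective emission temperature is T_e = [S(1−α)/(4σ)]^¼ = 161.1 K.
Surface: T_s = (5)^¼·T_e = 240.9 K.
Warming: T_s − T_e = 79.82 K.

79.8 K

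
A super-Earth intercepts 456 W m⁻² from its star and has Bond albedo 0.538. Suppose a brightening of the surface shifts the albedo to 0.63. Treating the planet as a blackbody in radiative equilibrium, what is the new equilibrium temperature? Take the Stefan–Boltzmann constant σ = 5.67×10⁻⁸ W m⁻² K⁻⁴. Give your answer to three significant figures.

165 kelvin

T₂ = [S(1−α₂)/(4σ)]^(1/4) = [456.0·0.37/(4σ)]^(1/4) = 165.2 K.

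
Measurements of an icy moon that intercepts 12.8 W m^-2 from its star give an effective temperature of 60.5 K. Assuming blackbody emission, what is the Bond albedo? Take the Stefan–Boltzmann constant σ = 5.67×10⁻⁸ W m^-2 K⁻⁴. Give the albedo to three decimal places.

0.763

From σT⁴ = S(1−α)/4 we invert for α: 1−α = 4σT⁴/S.
4σT⁴ = 4·5.67×10⁻⁸·(60.5)⁴ = 3.039 W m^-2.
1−α = 3.039/12.80 = 0.2374, so α = 0.7626.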